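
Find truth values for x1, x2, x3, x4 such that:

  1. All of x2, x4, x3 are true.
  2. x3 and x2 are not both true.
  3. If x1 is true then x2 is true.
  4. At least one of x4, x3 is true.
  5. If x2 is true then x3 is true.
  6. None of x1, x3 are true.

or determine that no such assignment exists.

UNSATISFIABLE

Case x3 = True:
  Constraint (6) is violated (x3=T) — contradiction.
Case x3 = False:
  Constraint (1) is violated (x3=F) — contradiction.
Both cases fail — unsatisfiable.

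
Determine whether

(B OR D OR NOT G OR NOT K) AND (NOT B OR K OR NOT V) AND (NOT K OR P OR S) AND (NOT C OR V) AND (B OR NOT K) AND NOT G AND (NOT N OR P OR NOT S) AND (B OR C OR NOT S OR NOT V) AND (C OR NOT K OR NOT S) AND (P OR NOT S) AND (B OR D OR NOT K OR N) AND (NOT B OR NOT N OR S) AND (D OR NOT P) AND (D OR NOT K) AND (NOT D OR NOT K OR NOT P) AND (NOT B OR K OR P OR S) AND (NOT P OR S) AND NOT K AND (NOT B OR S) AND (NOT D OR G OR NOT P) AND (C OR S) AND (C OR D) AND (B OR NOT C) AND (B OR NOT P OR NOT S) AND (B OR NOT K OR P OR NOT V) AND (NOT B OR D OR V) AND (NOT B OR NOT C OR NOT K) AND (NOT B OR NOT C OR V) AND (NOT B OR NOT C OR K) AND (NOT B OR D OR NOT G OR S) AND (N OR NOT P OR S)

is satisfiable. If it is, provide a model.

Case P = True:
  (NOT G) forces G = False.
  (D OR NOT P) forces D = True.
  Clause (NOT D OR G OR NOT P) is falsified — contradiction.
Case P = False:
  (NOT G) forces G = False.
  (P OR NOT S) forces S = False.
  (NOT K OR P OR S) forces K = False.
  (NOT B OR K OR P OR S) forces B = False.
  (C OR S) forces C = True.
  Clause (B OR NOT C) is falsified — contradiction.
Both cases fail, so the formula is unsatisfiable.

UNSATISFIABLE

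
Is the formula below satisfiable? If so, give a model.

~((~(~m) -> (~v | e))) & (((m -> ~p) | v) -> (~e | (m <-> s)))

m = True, s = False, e = False, v = True, p = True

  ~((~(~m) -> (~v | e))) = True
    ~(~m) -> (~v | e) = False
      ~(~m) = True
        ~m = False
      ~v | e = False
        ~v = False
  ((m -> ~p) | v) -> (~e | (m <-> s)) = True
    (m -> ~p) | v = True
      m -> ~p = False
        ~p = False
    ~e | (m <-> s) = True
      ~e = True
      m <-> s = False
Both conjuncts True, so the formula holds.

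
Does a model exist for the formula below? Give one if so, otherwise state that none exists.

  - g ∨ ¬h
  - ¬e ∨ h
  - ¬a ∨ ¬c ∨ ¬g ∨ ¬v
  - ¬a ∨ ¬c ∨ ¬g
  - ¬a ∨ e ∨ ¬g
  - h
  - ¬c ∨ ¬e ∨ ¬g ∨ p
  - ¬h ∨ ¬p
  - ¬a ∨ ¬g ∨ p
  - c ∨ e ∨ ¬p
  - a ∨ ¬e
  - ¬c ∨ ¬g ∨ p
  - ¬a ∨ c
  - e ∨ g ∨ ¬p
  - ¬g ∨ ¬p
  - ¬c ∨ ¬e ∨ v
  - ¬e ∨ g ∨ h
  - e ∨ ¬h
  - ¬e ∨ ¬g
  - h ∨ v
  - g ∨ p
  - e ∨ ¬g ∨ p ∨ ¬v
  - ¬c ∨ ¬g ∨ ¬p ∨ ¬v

Case e = True:
  (¬e ∨ h) forces h = True.
  (g ∨ ¬h) forces g = True.
  Clause (¬e ∨ ¬g) is falsified — contradiction.
Case e = False:
  (h) forces h = True.
  Clause (e ∨ ¬h) is falsified — contradiction.
Both cases fail, so the formula is unsatisfiable.

The formula is unsatisfiable.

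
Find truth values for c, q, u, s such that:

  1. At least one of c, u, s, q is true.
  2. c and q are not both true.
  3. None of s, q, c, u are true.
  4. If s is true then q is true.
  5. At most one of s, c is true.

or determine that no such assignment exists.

Case c = True:
  Constraint (3) is violated (c=T) — contradiction.
Case c = False:
  (3) forces s = False.
  (3) forces q = False.
  (1) with c=F, s=F, q=F forces u = True.
  Constraint (3) is violated (u=T) — contradiction.
Both cases fail — unsatisfiable.

The formula is unsatisfiable.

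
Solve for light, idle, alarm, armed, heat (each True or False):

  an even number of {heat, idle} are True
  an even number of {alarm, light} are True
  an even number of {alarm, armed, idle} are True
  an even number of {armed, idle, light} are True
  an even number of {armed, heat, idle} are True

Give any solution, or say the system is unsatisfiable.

light = True, idle = True, alarm = True, armed = False, heat = True

{heat, idle}: 2 true → even ✓
{alarm, light}: 2 true → even ✓
{alarm, armed, idle}: 2 true → even ✓
{armed, idle, light}: 2 true → even ✓
{armed, heat, idle}: 2 true → even ✓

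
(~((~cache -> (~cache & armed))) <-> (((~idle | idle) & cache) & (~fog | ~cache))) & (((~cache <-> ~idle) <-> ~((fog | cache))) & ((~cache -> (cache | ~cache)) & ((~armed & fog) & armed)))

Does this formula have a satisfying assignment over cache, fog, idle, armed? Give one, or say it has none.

Case armed = True: the conjunct ~armed is False.
Case armed = False: the conjunct armed is False.
Both cases fail — unsatisfiable.

The formula is unsatisfiable.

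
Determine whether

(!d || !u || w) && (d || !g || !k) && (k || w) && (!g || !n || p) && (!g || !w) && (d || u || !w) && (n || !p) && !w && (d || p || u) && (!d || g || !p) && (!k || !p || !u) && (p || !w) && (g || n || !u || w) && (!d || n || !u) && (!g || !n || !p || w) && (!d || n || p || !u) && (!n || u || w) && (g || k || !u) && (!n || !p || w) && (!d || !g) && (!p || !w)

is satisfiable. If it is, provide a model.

d = False; w = False; p = False; u = True; k = True; n = True; g = False

Unit clause (!w) forces w = False.
In (k || w) only k is left, so k = True.
Set d = False.
  then (d || !g || !k) forces g = False.
Try p = True:
  (n || !p) forces n = True.
  clause (!n || !p || w) is falsified — backtrack.
So p = False.
  then (d || p || u) forces u = True.
  then (g || n || !u || w) forces n = True.
All clauses satisfied.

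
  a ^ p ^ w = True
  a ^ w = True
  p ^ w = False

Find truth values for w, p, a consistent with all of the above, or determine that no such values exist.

w: False, p: False, a: True

a ^ p ^ w = T ^ F ^ F = True ✓
a ^ w = T ^ F = True ✓
p ^ w = F ^ F = False ✓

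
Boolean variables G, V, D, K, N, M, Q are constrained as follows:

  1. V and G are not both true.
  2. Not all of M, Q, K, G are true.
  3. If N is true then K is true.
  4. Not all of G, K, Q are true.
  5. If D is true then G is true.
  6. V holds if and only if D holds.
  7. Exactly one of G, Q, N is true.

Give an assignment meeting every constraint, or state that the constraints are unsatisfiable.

G: True; V: False; D: False; K: True; N: False; M: False; Q: False

  (1) V=F, G=T — not both ✓
  (2) {M, Q, K, G}: 2/4 true — not all ✓
  (3) N=F ⇒ K: vacuous ✓
  (4) {G, K, Q}: 2/3 true — not all ✓
  (5) D=F ⇒ G: vacuous ✓
  (6) V=F, D=F — same ✓
  (7) {G, Q, N}: 1 true — exactly one ✓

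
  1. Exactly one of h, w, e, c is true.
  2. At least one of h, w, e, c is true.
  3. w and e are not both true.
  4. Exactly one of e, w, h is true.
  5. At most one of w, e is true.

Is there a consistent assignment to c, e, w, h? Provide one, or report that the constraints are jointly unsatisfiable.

c = False; e = False; w = True; h = False

  (1) {h, w, e, c}: 1 true — exactly one ✓
  (2) {h, w, e, c}: 1 true — at least one ✓
  (3) w=T, e=F — not both ✓
  (4) {e, w, h}: 1 true — exactly one ✓
  (5) {w, e}: 1 true — at most one ✓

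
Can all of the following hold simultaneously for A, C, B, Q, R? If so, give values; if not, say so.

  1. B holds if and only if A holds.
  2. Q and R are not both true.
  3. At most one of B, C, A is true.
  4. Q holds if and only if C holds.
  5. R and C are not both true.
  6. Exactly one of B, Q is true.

A=F, C=T, B=F, Q=T, R=F

  (1) B=F, A=F — same ✓
  (2) Q=T, R=F — not both ✓
  (3) {B, C, A}: 1 true — at most one ✓
  (4) Q=T, C=T — same ✓
  (5) R=F, C=T — not both ✓
  (6) {B, Q}: 1 true — exactly one ✓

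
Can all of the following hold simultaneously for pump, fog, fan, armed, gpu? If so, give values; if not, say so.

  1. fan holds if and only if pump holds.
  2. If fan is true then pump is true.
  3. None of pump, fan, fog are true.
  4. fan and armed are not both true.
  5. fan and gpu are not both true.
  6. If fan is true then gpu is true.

pump: False, fog: False, fan: False, armed: True, gpu: False

  (1) fan=F, pump=F — same ✓
  (2) fan=F ⇒ pump: vacuous ✓
  (3) {pump, fan, fog}: 0 true — none ✓
  (4) fan=F, armed=T — not both ✓
  (5) fan=F, gpu=F — not both ✓
  (6) fan=F ⇒ gpu: vacuous ✓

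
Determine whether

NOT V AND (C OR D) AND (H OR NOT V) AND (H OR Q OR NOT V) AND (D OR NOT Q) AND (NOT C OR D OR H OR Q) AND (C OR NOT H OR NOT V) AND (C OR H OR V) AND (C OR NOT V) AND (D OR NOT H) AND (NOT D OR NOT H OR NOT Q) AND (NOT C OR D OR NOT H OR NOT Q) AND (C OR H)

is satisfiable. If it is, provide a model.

V: False, D: True, H: True, C: False, Q: False

Unit clause (NOT V) forces V = False.
Try D = False:
  (C OR D) forces C = True.
  (D OR NOT Q) forces Q = False.
  (NOT C OR D OR H OR Q) forces H = True.
  clause (D OR NOT H) is falsified — backtrack.
So D = True.
Set H = True.
  then (NOT D OR NOT H OR NOT Q) forces Q = False.
Set C = False.
All clauses satisfied.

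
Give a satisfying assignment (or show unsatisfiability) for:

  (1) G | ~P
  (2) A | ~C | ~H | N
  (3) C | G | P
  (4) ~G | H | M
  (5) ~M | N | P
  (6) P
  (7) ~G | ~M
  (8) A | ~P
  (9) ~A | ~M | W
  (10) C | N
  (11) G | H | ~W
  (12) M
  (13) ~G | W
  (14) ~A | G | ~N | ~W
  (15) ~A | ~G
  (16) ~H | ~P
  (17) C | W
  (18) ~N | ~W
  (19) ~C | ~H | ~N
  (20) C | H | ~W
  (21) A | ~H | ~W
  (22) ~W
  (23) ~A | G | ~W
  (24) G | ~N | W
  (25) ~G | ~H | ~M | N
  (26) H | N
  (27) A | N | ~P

Case P = True:
  (G | ~P) forces G = True.
  (~G | ~M) forces M = False.
  Clause (M) is falsified — contradiction.
Case P = False:
  Clause (P) is falsified — contradiction.
Both cases fail, so the formula is unsatisfiable.

UNSATISFIABLE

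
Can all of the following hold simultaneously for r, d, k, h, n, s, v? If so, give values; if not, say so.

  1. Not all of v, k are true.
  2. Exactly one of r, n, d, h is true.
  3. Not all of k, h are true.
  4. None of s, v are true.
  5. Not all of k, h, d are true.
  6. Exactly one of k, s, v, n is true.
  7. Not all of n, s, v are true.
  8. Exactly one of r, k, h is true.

r=F, d=T, k=T, h=F, n=F, s=F, v=F

  (1) {v, k}: 1/2 true — not all ✓
  (2) {r, n, d, h}: 1 true — exactly one ✓
  (3) {k, h}: 1/2 true — not all ✓
  (4) {s, v}: 0 true — none ✓
  (5) {k, h, d}: 2/3 true — not all ✓
  (6) {k, s, v, n}: 1 true — exactly one ✓
  (7) {n, s, v}: 0/3 true — not all ✓
  (8) {r, k, h}: 1 true — exactly one ✓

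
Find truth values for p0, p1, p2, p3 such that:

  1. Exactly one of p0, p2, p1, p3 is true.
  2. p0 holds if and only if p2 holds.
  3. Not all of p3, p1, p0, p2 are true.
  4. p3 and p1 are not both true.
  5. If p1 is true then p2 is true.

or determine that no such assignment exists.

p0: False; p1: False; p2: False; p3: True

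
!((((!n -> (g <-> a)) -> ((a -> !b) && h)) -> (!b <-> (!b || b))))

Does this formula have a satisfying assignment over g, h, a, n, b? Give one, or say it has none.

g = False; h = False; a = True; n = False; b = True

  !((((!n -> (g <-> a)) -> ((a -> !b) && h)) -> (!b <-> (!b || b)))) = True
    ((!n -> (g <-> a)) -> ((a -> !b) && h)) -> (!b <-> (!b || b)) = False
      (!n -> (g <-> a)) -> ((a -> !b) && h) = True
        !n -> (g <-> a) = False
          !n = True
          g <-> a = False
        (a -> !b) && h = False
          a -> !b = False
            !b = False
      !b <-> (!b || b) = False
        !b = False
        !b || b = True
          !b = False
The formula evaluates to True.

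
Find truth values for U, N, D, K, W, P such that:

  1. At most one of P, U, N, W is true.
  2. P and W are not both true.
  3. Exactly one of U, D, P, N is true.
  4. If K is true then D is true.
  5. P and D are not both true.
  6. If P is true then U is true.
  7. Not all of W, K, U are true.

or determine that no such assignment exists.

U=F, N=F, D=T, K=T, W=T, P=F

  (1) {P, U, N, W}: 1 true — at most one ✓
  (2) P=F, W=T — not both ✓
  (3) {U, D, P, N}: 1 true — exactly one ✓
  (4) K=T ⇒ D: T ✓
  (5) P=F, D=T — not both ✓
  (6) P=F ⇒ U: vacuous ✓
  (7) {W, K, U}: 2/3 true — not all ✓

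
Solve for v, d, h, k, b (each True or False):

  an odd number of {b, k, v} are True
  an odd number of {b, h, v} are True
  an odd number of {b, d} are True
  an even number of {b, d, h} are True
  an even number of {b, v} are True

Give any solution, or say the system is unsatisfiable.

v = True, d = False, h = True, k = True, b = True

{b, k, v}: 3 true → odd ✓
{b, h, v}: 3 true → odd ✓
{b, d}: 1 true → odd ✓
{b, d, h}: 2 true → even ✓
{b, v}: 2 true → even ✓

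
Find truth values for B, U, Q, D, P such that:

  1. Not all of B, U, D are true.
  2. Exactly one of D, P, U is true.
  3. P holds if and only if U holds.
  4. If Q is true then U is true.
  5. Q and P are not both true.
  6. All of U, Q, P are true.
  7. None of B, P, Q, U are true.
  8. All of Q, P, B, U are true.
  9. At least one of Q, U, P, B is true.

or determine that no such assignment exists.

Case B = True:
  Constraint (7) is violated (B=T) — contradiction.
Case B = False:
  Constraint (8) is violated (B=F) — contradiction.
Both cases fail — unsatisfiable.

The formula is unsatisfiable.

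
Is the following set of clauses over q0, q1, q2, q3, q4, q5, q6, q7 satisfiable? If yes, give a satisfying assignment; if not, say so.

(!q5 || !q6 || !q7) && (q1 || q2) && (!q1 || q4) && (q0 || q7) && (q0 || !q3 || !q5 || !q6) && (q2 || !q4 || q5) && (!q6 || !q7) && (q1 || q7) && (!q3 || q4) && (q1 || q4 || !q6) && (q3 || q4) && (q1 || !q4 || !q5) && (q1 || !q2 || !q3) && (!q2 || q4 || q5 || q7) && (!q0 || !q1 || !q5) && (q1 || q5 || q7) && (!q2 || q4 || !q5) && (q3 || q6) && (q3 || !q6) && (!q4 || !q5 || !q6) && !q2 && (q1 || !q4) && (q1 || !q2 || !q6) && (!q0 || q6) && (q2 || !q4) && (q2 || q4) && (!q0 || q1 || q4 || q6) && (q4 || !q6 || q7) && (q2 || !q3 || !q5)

The formula is unsatisfiable.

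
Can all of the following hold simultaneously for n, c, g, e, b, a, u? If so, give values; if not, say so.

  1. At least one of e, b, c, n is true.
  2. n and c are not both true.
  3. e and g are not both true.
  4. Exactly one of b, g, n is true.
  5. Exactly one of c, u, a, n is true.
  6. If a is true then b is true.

n: False; c: False; g: False; e: True; b: True; a: False; u: True

  (1) {e, b, c, n}: 2 true — at least one ✓
  (2) n=F, c=F — not both ✓
  (3) e=T, g=F — not both ✓
  (4) {b, g, n}: 1 true — exactly one ✓
  (5) {c, u, a, n}: 1 true — exactly one ✓
  (6) a=F ⇒ b: vacuous ✓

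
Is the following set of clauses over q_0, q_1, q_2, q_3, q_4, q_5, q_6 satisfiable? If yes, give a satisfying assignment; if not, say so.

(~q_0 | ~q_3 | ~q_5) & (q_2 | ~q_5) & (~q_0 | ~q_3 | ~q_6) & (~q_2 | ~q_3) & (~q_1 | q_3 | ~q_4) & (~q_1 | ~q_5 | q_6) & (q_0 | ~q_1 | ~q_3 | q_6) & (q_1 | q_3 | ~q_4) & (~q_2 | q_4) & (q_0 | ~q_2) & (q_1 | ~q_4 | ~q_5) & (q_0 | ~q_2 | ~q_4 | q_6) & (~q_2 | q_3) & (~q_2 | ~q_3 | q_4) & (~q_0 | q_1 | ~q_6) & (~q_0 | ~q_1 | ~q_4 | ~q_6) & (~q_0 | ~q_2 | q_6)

q_0=F; q_1=F; q_2=F; q_3=T; q_4=F; q_5=F; q_6=F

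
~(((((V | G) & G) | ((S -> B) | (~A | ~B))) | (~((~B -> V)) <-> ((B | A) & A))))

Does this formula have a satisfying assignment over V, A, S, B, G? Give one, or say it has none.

The formula is unsatisfiable.

Case B = True: the formula becomes ~((True | ~A)) = False.
Case B = False: the formula becomes ~((True | (~V <-> (A & A)))) = False.
Both cases fail — unsatisfiable.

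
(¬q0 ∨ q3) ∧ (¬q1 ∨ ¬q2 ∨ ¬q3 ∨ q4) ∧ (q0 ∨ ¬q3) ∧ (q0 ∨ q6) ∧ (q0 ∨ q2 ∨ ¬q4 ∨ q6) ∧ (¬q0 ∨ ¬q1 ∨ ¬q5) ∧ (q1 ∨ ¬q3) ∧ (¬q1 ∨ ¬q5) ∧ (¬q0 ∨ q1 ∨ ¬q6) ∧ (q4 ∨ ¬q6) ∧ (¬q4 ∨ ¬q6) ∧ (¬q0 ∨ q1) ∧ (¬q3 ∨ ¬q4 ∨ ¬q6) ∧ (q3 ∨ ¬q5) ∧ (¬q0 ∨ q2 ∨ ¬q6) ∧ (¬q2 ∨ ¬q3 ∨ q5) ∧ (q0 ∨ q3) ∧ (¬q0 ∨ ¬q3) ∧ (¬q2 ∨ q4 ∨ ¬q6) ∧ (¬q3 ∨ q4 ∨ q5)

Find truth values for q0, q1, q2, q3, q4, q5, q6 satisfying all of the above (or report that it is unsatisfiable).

UNSATISFIABLE

Case q0 = True:
  (¬q0 ∨ q3) forces q3 = True.
  Clause (¬q0 ∨ ¬q3) is falsified — contradiction.
Case q0 = False:
  (q0 ∨ ¬q3) forces q3 = False.
  Clause (q0 ∨ q3) is falsified — contradiction.
Both cases fail, so the formula is unsatisfiable.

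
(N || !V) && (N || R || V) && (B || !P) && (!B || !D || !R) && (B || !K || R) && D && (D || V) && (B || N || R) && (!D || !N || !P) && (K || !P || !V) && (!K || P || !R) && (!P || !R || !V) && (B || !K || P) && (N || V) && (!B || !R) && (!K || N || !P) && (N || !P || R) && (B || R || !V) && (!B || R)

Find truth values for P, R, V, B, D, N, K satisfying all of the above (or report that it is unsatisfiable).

Unit clause (D) forces D = True.
Try P = True:
  (B || !P) forces B = True.
  (!B || !D || !R) forces R = False.
  clause (!B || R) is falsified — backtrack.
So P = False.
Set R = False.
  then (!B || R) forces B = False.
  then (B || !K || R) forces K = False.
  then (B || N || R) forces N = True.
  then (B || R || !V) forces V = False.
All clauses satisfied.

P = False, R = False, V = False, B = False, D = True, N = True, K = False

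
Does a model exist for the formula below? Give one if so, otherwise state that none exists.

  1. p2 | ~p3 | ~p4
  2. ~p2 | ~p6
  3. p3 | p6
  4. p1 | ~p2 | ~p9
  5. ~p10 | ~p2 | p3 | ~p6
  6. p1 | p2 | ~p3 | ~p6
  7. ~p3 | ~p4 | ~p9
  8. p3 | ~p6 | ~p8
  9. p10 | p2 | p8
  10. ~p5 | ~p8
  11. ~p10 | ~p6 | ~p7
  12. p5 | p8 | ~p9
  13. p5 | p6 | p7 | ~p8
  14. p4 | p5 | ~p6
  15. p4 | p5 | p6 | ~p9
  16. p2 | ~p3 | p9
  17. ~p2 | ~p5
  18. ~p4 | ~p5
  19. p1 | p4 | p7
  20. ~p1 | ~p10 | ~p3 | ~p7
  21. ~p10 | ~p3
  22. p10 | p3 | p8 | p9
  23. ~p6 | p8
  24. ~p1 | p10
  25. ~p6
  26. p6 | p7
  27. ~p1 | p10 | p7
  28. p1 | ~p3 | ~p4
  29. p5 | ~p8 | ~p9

Unit clause (~p6) forces p6 = False.
In (p6 | p7) only p7 is left, so p7 = True.
In (p3 | p6) only p3 is left, so p3 = True.
In (~p10 | ~p3) only ~p10 is left, so p10 = False.
In (~p1 | p10) only ~p1 is left, so p1 = False.
In (p1 | ~p3 | ~p4) only ~p4 is left, so p4 = False.
Try p2 = False:
  (p10 | p2 | p8) forces p8 = True.
  (~p5 | ~p8) forces p5 = False.
  (p4 | p5 | p6 | ~p9) forces p9 = False.
  clause (p2 | ~p3 | p9) is falsified — backtrack.
So p2 = True.
  then (p1 | ~p2 | ~p9) forces p9 = False.
  then (~p2 | ~p5) forces p5 = False.
Set p8 = True.
All clauses satisfied.

p1 = False, p2 = True, p3 = True, p4 = False, p5 = False, p6 = False, p7 = True, p8 = True, p9 = False, p10 = False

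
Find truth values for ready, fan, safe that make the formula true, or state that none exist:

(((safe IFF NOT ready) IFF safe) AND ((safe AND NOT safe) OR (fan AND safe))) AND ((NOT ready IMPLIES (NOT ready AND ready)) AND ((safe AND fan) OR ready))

No satisfying assignment exists.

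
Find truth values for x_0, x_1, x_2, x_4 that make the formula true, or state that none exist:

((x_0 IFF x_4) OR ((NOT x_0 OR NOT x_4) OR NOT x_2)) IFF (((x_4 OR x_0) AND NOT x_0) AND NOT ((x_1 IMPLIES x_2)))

x_0=F, x_1=T, x_2=F, x_4=T

  ((x_0 IFF x_4) OR ((NOT x_0 OR NOT x_4) OR NOT x_2)) IFF (((x_4 OR x_0) AND NOT x_0) AND NOT ((x_1 IMPLIES x_2))) = True
    (x_0 IFF x_4) OR ((NOT x_0 OR NOT x_4) OR NOT x_2) = True
      x_0 IFF x_4 = False
      (NOT x_0 OR NOT x_4) OR NOT x_2 = True
        NOT x_0 OR NOT x_4 = True
          NOT x_0 = True
          NOT x_4 = False
        NOT x_2 = True
    ((x_4 OR x_0) AND NOT x_0) AND NOT ((x_1 IMPLIES x_2)) = True
      (x_4 OR x_0) AND NOT x_0 = True
        x_4 OR x_0 = True
        NOT x_0 = True
      NOT ((x_1 IMPLIES x_2)) = True
        x_1 IMPLIES x_2 = False
The formula evaluates to True.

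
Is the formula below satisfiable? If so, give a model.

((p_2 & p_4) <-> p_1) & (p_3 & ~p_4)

p_1 = False, p_2 = False, p_3 = True, p_4 = False

  (p_2 & p_4) <-> p_1 = True
    p_2 & p_4 = False
  p_3 & ~p_4 = True
    ~p_4 = True
Both conjuncts True, so the formula holds.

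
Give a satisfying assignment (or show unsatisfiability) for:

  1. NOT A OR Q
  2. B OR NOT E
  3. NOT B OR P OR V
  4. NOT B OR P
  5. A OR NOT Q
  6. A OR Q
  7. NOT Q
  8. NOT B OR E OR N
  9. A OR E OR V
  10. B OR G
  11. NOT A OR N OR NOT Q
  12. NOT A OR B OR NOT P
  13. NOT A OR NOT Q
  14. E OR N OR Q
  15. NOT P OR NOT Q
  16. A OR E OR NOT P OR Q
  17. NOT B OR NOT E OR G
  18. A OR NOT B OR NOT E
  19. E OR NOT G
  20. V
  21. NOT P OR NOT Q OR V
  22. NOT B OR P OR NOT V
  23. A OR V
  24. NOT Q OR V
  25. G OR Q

Unsatisfiable — no assignment works.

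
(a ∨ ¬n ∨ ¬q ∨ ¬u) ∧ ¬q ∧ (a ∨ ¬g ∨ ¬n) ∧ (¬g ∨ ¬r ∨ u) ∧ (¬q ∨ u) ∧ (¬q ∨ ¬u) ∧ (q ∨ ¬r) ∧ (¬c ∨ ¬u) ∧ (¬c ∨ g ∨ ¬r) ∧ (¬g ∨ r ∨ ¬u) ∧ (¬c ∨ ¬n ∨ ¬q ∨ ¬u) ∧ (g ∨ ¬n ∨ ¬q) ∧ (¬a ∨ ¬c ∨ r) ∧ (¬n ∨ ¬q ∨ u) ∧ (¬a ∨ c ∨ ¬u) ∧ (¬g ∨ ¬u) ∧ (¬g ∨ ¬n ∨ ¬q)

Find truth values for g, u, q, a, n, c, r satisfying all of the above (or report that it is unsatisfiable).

g=F, u=F, q=F, a=F, n=T, c=T, r=F

Unit clause (¬q) forces q = False.
In (q ∨ ¬r) only ¬r is left, so r = False.
Set g = False.
Set u = False.
Set a = False.
Set n = True.
Set c = True.
All clauses satisfied.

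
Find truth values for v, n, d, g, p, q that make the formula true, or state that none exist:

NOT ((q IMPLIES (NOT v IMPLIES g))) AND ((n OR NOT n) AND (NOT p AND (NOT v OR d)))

v: False, n: False, d: True, g: False, p: False, q: True

  NOT ((q IMPLIES (NOT v IMPLIES g))) = True
    q IMPLIES (NOT v IMPLIES g) = False
      NOT v IMPLIES g = False
        NOT v = True
  (n OR NOT n) AND (NOT p AND (NOT v OR d)) = True
    n OR NOT n = True
      NOT n = True
    NOT p AND (NOT v OR d) = True
      NOT p = True
      NOT v OR d = True
        NOT v = True
Both conjuncts True, so the formula holds.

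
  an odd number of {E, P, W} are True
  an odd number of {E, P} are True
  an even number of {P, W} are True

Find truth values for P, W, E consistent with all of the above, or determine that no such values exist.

P: False, W: False, E: True

{E, P, W}: 1 true → odd ✓
{E, P}: 1 true → odd ✓
{P, W}: 0 true → even ✓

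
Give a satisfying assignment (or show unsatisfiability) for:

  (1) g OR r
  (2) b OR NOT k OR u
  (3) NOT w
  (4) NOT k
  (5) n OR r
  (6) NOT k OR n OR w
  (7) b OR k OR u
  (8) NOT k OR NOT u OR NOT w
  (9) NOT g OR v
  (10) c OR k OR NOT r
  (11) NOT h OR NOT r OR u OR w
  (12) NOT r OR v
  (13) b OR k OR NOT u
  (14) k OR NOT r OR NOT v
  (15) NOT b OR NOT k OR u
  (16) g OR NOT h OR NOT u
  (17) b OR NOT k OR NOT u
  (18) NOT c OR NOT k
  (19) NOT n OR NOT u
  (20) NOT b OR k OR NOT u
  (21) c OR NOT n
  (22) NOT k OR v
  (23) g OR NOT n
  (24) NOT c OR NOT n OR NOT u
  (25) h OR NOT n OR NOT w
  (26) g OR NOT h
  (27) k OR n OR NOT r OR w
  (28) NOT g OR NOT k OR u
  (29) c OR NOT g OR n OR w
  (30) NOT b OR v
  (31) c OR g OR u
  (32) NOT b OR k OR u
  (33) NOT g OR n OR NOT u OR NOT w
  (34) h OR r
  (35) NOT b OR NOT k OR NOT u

Case b = True:
  (NOT w) forces w = False.
  (NOT k) forces k = False.
  (NOT b OR k OR NOT u) forces u = False.
  Clause (NOT b OR k OR u) is falsified — contradiction.
Case b = False:
  (NOT w) forces w = False.
  (NOT k) forces k = False.
  (b OR k OR u) forces u = True.
  Clause (b OR k OR NOT u) is falsified — contradiction.
Both cases fail, so the formula is unsatisfiable.

No satisfying assignment exists.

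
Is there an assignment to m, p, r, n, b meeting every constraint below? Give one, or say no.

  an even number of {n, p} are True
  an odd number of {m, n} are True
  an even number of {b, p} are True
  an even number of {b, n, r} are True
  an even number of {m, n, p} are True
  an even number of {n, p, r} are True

m = False, p = True, r = False, n = True, b = True

{n, p}: 2 true → even ✓
{m, n}: 1 true → odd ✓
{b, p}: 2 true → even ✓
{b, n, r}: 2 true → even ✓
{m, n, p}: 2 true → even ✓
{n, p, r}: 2 true → even ✓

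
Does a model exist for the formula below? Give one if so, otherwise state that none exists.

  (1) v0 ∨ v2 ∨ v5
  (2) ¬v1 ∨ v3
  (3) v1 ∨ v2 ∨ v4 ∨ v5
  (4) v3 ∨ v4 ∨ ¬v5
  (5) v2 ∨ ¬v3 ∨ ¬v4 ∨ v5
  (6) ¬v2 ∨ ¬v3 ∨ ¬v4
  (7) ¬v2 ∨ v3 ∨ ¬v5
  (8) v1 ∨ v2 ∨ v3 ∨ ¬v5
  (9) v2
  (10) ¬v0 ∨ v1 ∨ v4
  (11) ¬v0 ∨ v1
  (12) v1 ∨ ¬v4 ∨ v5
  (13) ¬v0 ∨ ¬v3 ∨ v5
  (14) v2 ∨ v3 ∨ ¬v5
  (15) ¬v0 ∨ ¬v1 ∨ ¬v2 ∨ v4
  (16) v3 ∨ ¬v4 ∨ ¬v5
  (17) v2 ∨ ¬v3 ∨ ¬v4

v0: False, v1: False, v2: True, v3: True, v4: False, v5: False

Unit clause (v2) forces v2 = True.
Try v0 = True:
  (¬v0 ∨ v1) forces v1 = True.
  (¬v1 ∨ v3) forces v3 = True.
  (¬v2 ∨ ¬v3 ∨ ¬v4) forces v4 = False.
  clause (¬v0 ∨ ¬v1 ∨ ¬v2 ∨ v4) is falsified — backtrack.
So v0 = False.
Set v1 = False.
Set v3 = True.
  then (¬v2 ∨ ¬v3 ∨ ¬v4) forces v4 = False.
Set v5 = False.
All clauses satisfied.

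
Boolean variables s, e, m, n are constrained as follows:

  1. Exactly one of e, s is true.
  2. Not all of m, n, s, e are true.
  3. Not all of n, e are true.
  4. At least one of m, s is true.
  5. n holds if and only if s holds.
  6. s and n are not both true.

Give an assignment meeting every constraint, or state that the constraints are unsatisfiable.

s: False, e: True, m: True, n: False

  (1) {e, s}: 1 true — exactly one ✓
  (2) {m, n, s, e}: 2/4 true — not all ✓
  (3) {n, e}: 1/2 true — not all ✓
  (4) {m, s}: 1 true — at least one ✓
  (5) n=F, s=F — same ✓
  (6) s=F, n=F — not both ✓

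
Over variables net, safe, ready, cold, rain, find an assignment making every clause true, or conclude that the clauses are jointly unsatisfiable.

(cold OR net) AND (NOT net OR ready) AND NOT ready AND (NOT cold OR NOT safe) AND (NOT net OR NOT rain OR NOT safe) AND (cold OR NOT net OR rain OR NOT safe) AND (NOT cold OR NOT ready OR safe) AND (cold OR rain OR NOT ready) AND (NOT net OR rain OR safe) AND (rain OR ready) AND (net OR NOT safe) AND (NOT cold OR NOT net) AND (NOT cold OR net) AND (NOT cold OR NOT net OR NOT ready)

The formula is unsatisfiable.

Case net = True:
  (NOT net OR ready) forces ready = True.
  Clause (NOT ready) is falsified — contradiction.
Case net = False:
  (cold OR net) forces cold = True.
  Clause (NOT cold OR net) is falsified — contradiction.
Both cases fail, so the formula is unsatisfiable.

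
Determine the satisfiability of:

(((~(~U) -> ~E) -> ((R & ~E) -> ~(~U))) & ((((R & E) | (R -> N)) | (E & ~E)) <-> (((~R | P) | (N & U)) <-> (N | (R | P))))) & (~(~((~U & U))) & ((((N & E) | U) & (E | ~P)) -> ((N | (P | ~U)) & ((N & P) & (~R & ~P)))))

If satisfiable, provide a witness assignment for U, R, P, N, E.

The conjunct ~(~((~U & U))) is unsatisfiable on its own:
  U=F: evaluates to False.
  U=T: evaluates to False.
So the whole conjunction is unsatisfiable.

UNSATISFIABLE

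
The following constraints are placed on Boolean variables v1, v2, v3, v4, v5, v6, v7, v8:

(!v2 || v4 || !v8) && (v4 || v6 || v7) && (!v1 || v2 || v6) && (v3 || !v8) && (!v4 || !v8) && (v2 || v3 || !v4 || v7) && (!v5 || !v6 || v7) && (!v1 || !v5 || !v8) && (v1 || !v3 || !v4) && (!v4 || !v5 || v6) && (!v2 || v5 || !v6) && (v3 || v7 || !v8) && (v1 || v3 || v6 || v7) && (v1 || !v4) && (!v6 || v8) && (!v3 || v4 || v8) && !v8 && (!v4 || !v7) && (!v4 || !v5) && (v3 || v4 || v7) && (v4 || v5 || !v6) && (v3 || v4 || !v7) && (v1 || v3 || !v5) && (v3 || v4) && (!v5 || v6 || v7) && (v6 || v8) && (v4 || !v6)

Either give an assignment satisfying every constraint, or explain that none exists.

Case v8 = True:
  Clause (!v8) is falsified — contradiction.
Case v8 = False:
  (!v6 || v8) forces v6 = False.
  Clause (v6 || v8) is falsified — contradiction.
Both cases fail, so the formula is unsatisfiable.

Unsatisfiable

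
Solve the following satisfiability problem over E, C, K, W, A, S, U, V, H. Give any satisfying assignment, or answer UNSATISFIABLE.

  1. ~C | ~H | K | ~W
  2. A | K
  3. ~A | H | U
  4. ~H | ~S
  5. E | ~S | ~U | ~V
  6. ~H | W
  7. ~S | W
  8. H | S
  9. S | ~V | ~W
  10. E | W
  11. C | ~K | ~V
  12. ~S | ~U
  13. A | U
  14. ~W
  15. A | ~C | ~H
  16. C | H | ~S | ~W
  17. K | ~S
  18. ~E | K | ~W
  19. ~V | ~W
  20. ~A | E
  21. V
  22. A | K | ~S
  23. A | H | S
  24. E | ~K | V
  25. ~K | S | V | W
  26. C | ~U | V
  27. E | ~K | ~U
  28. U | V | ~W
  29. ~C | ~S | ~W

UNSATISFIABLE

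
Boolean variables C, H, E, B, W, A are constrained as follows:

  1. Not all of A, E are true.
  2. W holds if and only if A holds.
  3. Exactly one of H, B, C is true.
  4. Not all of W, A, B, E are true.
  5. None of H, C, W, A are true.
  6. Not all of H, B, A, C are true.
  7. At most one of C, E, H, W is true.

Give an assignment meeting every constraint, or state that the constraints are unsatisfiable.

C = False; H = False; E = True; B = True; W = False; A = False

  (1) {A, E}: 1/2 true — not all ✓
  (2) W=F, A=F — same ✓
  (3) {H, B, C}: 1 true — exactly one ✓
  (4) {W, A, B, E}: 2/4 true — not all ✓
  (5) {H, C, W, A}: 0 true — none ✓
  (6) {H, B, A, C}: 1/4 true — not all ✓
  (7) {C, E, H, W}: 1 true — at most one ✓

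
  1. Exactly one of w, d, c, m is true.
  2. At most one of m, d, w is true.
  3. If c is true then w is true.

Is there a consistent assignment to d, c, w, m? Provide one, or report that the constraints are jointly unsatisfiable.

d = False, c = False, w = True, m = False

  (1) {w, d, c, m}: 1 true — exactly one ✓
  (2) {m, d, w}: 1 true — at most one ✓
  (3) c=F ⇒ w: vacuous ✓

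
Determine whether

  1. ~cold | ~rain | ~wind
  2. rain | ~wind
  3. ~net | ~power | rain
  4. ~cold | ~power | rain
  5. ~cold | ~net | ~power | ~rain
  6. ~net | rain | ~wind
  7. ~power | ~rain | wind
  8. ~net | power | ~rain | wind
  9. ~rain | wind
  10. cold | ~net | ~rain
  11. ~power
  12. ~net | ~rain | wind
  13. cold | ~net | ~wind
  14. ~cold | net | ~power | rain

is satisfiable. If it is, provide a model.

wind: False, power: False, net: True, rain: False, cold: True

Unit clause (~power) forces power = False.
Set wind = False.
  then (~rain | wind) forces rain = False.
Set net = True.
Set cold = True.
All clauses satisfied.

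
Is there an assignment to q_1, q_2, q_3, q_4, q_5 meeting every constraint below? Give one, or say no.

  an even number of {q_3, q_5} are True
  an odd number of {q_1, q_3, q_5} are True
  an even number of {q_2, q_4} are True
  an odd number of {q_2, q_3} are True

q_1 = True, q_2 = False, q_3 = True, q_4 = False, q_5 = True

{q_3, q_5}: 2 true → even ✓
{q_1, q_3, q_5}: 3 true → odd ✓
{q_2, q_4}: 0 true → even ✓
{q_2, q_3}: 1 true → odd ✓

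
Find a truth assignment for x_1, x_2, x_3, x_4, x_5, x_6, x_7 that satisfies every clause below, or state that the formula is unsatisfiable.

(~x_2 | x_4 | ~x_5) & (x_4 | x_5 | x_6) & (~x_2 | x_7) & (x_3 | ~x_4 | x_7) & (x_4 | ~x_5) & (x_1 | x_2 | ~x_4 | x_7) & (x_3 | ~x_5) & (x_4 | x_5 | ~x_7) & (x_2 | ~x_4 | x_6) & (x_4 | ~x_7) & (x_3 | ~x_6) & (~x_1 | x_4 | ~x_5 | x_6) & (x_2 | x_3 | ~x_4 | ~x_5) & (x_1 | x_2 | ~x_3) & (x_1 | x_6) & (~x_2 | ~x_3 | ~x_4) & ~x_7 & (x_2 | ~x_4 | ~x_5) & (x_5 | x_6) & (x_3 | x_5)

x_1: True, x_2: False, x_3: True, x_4: True, x_5: False, x_6: True, x_7: False

Unit clause (~x_7) forces x_7 = False.
In (~x_2 | x_7) only ~x_2 is left, so x_2 = False.
Try x_1 = False:
  (x_1 | x_2 | ~x_4 | x_7) forces x_4 = False.
  (x_4 | ~x_5) forces x_5 = False.
  (x_4 | x_5 | x_6) forces x_6 = True.
  (x_3 | ~x_6) forces x_3 = True.
  clause (x_1 | x_2 | ~x_3) is falsified — backtrack.
So x_1 = True.
Set x_3 = True.
Set x_4 = True.
  then (x_2 | ~x_4 | x_6) forces x_6 = True.
  then (x_2 | ~x_4 | ~x_5) forces x_5 = False.
All clauses satisfied.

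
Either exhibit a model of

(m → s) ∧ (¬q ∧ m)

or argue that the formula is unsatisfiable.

s = True; q = False; m = True

  m → s = True
  ¬q ∧ m = True
    ¬q = True
Both conjuncts True, so the formula holds.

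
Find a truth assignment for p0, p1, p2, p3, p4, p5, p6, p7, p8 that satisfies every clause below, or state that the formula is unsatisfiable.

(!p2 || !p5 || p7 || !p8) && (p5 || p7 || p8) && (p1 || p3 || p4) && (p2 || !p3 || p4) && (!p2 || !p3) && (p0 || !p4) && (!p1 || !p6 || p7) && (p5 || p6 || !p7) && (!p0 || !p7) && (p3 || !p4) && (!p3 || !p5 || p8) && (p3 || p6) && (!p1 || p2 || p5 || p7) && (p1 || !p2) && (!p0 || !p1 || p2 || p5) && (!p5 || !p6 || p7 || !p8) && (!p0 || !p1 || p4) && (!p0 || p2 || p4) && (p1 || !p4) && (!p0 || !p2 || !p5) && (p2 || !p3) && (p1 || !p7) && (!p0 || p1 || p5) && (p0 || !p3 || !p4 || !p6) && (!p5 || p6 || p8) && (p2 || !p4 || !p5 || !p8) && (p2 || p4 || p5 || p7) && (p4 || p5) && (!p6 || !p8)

Set p0 = False.
  then (p0 || !p4) forces p4 = False.
  then (p4 || p5) forces p5 = True.
Set p1 = True.
Set p2 = True.
  then (!p2 || !p3) forces p3 = False.
  then (p3 || p6) forces p6 = True.
  then (!p6 || !p8) forces p8 = False.
  then (!p1 || !p6 || p7) forces p7 = True.
All clauses satisfied.

p0: False, p1: True, p2: True, p3: False, p4: False, p5: True, p6: True, p7: True, p8: False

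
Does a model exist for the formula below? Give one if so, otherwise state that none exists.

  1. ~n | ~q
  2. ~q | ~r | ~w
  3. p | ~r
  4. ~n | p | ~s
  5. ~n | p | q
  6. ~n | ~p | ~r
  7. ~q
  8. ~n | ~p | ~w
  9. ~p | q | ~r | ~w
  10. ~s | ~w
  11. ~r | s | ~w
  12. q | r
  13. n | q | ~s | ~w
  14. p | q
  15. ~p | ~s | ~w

Unit clause (~q) forces q = False.
In (q | r) only r is left, so r = True.
In (p | q) only p is left, so p = True.
In (~n | ~p | ~r) only ~n is left, so n = False.
In (~p | q | ~r | ~w) only ~w is left, so w = False.
Set s = False.
All clauses satisfied.

s = False; p = True; r = True; q = False; w = False; n = False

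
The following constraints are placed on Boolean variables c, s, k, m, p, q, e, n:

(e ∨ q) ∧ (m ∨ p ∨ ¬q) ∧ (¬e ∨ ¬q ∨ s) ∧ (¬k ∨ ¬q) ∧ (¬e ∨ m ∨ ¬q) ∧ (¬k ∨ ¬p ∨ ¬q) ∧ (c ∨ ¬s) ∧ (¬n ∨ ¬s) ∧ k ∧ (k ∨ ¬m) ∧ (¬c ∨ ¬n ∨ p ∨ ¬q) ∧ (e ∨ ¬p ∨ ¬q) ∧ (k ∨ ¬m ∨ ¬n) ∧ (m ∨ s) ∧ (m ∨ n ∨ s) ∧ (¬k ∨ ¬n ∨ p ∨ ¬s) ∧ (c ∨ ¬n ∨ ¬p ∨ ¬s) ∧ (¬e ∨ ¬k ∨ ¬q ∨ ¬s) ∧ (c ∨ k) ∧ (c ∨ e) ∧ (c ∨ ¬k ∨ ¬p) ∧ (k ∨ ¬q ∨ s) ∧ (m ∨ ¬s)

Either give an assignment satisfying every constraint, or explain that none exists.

Unit clause (k) forces k = True.
In (¬k ∨ ¬q) only ¬q is left, so q = False.
In (e ∨ q) only e is left, so e = True.
Set c = True.
Set s = True.
  then (¬n ∨ ¬s) forces n = False.
  then (m ∨ ¬s) forces m = True.
Set p = False.
All clauses satisfied.

c=T, s=T, k=T, m=T, p=F, q=F, e=T, n=F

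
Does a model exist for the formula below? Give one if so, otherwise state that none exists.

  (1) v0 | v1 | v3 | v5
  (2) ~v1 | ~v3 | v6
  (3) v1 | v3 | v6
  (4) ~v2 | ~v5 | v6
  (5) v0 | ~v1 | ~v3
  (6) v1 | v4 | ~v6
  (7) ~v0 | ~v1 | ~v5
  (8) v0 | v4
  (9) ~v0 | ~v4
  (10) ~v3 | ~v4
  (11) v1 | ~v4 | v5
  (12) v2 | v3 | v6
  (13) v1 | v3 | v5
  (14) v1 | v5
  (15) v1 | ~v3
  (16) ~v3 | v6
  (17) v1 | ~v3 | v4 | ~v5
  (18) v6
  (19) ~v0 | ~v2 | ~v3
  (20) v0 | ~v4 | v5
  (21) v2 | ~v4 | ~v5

v0 = False; v1 = True; v2 = True; v3 = False; v4 = True; v5 = True; v6 = True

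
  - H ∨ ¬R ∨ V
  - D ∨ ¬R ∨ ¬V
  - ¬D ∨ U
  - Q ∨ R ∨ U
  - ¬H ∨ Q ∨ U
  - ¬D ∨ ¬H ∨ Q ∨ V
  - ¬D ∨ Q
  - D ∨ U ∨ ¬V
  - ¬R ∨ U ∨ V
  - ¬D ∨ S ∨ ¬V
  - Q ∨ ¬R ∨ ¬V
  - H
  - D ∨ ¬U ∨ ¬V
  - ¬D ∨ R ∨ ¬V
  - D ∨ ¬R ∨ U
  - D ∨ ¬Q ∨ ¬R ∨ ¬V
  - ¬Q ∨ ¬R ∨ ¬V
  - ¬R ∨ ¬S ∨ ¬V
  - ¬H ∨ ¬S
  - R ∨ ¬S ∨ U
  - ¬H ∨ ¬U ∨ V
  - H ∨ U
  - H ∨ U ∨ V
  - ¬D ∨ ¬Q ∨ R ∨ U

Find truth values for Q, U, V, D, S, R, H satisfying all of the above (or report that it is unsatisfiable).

Q = True, U = False, V = False, D = False, S = False, R = False, H = True

Unit clause (H) forces H = True.
In (¬H ∨ ¬S) only ¬S is left, so S = False.
Try Q = False:
  (¬H ∨ Q ∨ U) forces U = True.
  (¬D ∨ Q) forces D = False.
  (D ∨ ¬U ∨ ¬V) forces V = False.
  clause (¬H ∨ ¬U ∨ V) is falsified — backtrack.
So Q = True.
Set U = False.
  then (¬D ∨ U) forces D = False.
  then (D ∨ U ∨ ¬V) forces V = False.
  then (¬R ∨ U ∨ V) forces R = False.
All clauses satisfied.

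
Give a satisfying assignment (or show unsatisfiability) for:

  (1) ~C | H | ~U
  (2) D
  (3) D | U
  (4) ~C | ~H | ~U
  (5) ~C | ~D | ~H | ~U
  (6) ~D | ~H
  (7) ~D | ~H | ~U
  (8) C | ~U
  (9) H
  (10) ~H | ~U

Unsatisfiable

Case D = True:
  (~D | ~H) forces H = False.
  Clause (H) is falsified — contradiction.
Case D = False:
  Clause (D) is falsified — contradiction.
Both cases fail, so the formula is unsatisfiable.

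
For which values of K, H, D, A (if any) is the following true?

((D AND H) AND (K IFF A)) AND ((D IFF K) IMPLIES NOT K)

K = False; H = True; D = True; A = False

  (D AND H) AND (K IFF A) = True
    D AND H = True
    K IFF A = True
  (D IFF K) IMPLIES NOT K = True
    D IFF K = False
    NOT K = True
Both conjuncts True, so the formula holds.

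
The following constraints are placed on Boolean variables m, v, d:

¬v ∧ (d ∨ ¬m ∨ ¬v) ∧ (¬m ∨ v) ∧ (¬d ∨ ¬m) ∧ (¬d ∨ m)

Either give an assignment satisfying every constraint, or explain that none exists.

m = False, v = False, d = False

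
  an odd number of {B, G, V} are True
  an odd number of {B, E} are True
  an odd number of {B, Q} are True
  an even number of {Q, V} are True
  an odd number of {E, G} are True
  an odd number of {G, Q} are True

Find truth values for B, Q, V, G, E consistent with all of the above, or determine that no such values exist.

B = False; Q = True; V = True; G = False; E = True

{B, G, V}: 1 true → odd ✓
{B, E}: 1 true → odd ✓
{B, Q}: 1 true → odd ✓
{Q, V}: 2 true → even ✓
{E, G}: 1 true → odd ✓
{G, Q}: 1 true → odd ✓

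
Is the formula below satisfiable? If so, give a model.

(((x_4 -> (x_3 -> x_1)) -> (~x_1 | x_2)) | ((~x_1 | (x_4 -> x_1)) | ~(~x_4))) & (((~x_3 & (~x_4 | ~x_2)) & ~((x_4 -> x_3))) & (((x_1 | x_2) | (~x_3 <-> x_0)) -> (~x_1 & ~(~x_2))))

x_0=F, x_1=F, x_2=F, x_3=F, x_4=T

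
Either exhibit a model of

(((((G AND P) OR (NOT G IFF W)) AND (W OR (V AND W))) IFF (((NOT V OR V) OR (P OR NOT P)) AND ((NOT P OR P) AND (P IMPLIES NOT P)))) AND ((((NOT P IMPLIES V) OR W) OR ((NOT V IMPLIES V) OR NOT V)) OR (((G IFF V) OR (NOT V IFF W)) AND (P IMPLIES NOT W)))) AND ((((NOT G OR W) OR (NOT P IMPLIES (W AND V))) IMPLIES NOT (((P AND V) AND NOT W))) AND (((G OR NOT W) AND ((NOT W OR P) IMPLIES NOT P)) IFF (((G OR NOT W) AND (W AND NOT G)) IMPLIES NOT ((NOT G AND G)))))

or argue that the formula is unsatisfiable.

Case P = True: the formula simplifies to NOT (((G OR (NOT G IFF W)) AND (W OR (V AND W)))) AND (NOT ((V AND NOT W)) AND NOT ((((G OR NOT W) AND (W AND NOT G)) IMPLIES NOT ((NOT G AND G))))).
  G = True: the conjunct NOT ((((G OR NOT W) AND (W AND NOT G)) IMPLIES NOT ((NOT G AND G)))) becomes NOT ((False IMPLIES True)) = False.
  G = False: the conjunct NOT ((((G OR NOT W) AND (W AND NOT G)) IMPLIES NOT ((NOT G AND G)))) becomes NOT (((NOT W AND W) IMPLIES True)) = False.
Case P = False: the formula simplifies to (((NOT G IFF W) AND (W OR (V AND W))) AND (((V OR W) OR ((NOT V IMPLIES V) OR NOT V)) OR ((G IFF V) OR (NOT V IFF W)))) AND ((G OR NOT W) IFF (((G OR NOT W) AND (W AND NOT G)) IMPLIES NOT ((NOT G AND G)))).
  W = True: simplifies to NOT G AND (G IFF ((G AND NOT G) IMPLIES NOT ((NOT G AND G)))).
    G = True: the conjunct NOT G is False.
    G = False: the conjunct G IFF ((G AND NOT G) IMPLIES NOT ((NOT G AND G))) becomes False IFF (False IMPLIES True) = False.
  W = False: the conjunct W OR (V AND W) becomes False OR (V AND False) = False.
Both cases fail — unsatisfiable.

No satisfying assignment exists.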